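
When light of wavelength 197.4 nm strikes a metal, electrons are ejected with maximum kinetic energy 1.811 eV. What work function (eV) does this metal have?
4.47 eV

From Einstein's photoelectric equation: KE_max = hf - φ = hc/λ - φ

Rearranging for φ:
φ = hc/λ - KE_max

Calculate photon energy:
E_photon = hc/λ = 6.2809 eV

Therefore:
φ = 6.2809 - 1.811 = 4.47 eV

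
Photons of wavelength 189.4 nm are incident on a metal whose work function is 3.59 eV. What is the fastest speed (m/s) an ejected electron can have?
1.0197e+06 m/s

First, find the maximum kinetic energy:
E_photon = hc/λ = 6.5462 eV
KE_max = E_photon - φ = 6.5462 - 3.59 = 2.9562 eV

Convert to Joules: KE_max = 2.9562 × 1.602×10⁻¹⁹ J = 4.7363e-19 J

Then use KE = ½mv² to find velocity:
v = √(2·KE/m) = √(2 × 4.7363e-19 J / 9.109e-31 kg)
v = 1.0197e+06 m/s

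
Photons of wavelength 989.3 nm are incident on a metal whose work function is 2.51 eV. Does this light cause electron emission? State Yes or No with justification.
No

For photoemission, the photon energy must exceed the work function.

Photon energy: E = hc/λ = 1.2533 eV
Work function: φ = 2.51 eV

Since E_photon (1.2533 eV) < φ (2.51 eV), photoemission will NOT occur.
The threshold wavelength is λ₀ = hc/φ = 494.0 nm.
Since 989.3 nm > 494.0 nm, the photons lack sufficient energy.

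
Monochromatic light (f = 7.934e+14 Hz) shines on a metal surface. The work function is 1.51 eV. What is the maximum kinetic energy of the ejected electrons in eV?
1.7712 eV

Using Einstein's photoelectric equation: KE_max = hf - φ

First, calculate the photon energy:
E_photon = hf = (6.626×10⁻³⁴ J·s)(7.934e+14 Hz)
E_photon = 3.2812 eV

Then, the maximum kinetic energy:
KE_max = E_photon - φ = 3.2812 eV - 1.51 eV = 1.7712 eV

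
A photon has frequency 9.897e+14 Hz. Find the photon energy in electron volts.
4.0931 eV

Using E = hf:

E = hf = (6.626×10⁻³⁴ J·s)(9.897e+14 Hz)
E = 4.0931 eV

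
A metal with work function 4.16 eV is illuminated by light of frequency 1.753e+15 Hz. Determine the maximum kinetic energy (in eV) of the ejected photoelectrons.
3.0898 eV

Using Einstein's photoelectric equation: KE_max = hf - φ

First, calculate the photon energy:
E_photon = hf = (6.626×10⁻³⁴ J·s)(1.753e+15 Hz)
E_photon = 7.2498 eV

Then, the maximum kinetic energy:
KE_max = E_photon - φ = 7.2498 eV - 4.16 eV = 3.0898 eV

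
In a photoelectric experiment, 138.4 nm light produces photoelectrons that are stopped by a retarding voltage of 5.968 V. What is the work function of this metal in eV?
2.99 eV

The stopping potential gives the maximum kinetic energy: KE_max = eV_s = 5.968 eV

From Einstein's photoelectric equation: KE_max = hc/λ - φ
Rearranging: φ = hc/λ - KE_max

Calculate photon energy:
E_photon = hc/λ = (6.626×10⁻³⁴ J·s)(3×10⁸ m/s) / (138.4×10⁻⁹ m) = 8.9584 eV

Therefore:
φ = 8.9584 - 5.968 = 2.99 eV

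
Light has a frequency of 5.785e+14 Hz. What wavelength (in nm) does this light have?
518.22 nm

Using the wave equation: c = fλ

Solving for wavelength:
λ = c/f = (3×10⁸ m/s) / (5.785e+14 Hz)
λ = 518.22 nm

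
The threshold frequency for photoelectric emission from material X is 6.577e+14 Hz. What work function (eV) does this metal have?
2.72 eV

At the threshold frequency, photon energy equals work function:
φ = hf₀

Calculating:
φ = (6.626×10⁻³⁴ J·s)(6.577e+14 Hz)
φ = 2.72 eV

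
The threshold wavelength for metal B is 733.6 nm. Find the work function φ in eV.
1.69 eV

At the threshold wavelength, photon energy equals work function:
φ = hc/λ₀

Calculating:
φ = (6.626×10⁻³⁴ J·s)(3×10⁸ m/s) / (733.6×10⁻⁹ m)
φ = 1.69 eV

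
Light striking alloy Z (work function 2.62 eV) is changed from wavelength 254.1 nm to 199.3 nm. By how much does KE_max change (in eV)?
1.3416 eV

Using Einstein's equation: KE_max = hc/λ - φ

For λ₁ = 254.1 nm:
KE₁ = hc/λ₁ - φ = 4.8793 - 2.62 = 2.2593 eV

For λ₂ = 199.3 nm:
KE₂ = hc/λ₂ - φ = 6.2210 - 2.62 = 3.6010 eV

Change in KE:
ΔKE = KE₂ - KE₁ = 3.6010 - 2.2593 = 1.3416 eV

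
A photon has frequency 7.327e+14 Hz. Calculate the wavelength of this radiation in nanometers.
409.16 nm

Using the wave equation: c = fλ

Solving for wavelength:
λ = c/f = (3×10⁸ m/s) / (7.327e+14 Hz)
λ = 409.16 nm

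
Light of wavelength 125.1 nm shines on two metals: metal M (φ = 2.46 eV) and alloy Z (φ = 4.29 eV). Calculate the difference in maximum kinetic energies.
1.8300 eV

Using KE_max = hc/λ - φ for each metal:

Photon energy: E = hc/λ = 9.9108 eV

For metal M (φ₁ = 2.46 eV):
KE₁ = E - φ₁ = 9.9108 - 2.46 = 7.4508 eV

For alloy Z (φ₂ = 4.29 eV):
KE₂ = E - φ₂ = 9.9108 - 4.29 = 5.6208 eV

Difference:
ΔKE = KE₁ - KE₂ = 7.4508 - 5.6208 = 1.8300 eV

Note: The difference equals the difference in work functions: 4.29 - 2.46 = 1.83 eV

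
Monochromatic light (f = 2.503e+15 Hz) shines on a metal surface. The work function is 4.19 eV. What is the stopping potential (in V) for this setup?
6.1616 V

The stopping potential V_s satisfies: eV_s = KE_max

First, find KE_max using Einstein's equation:
E_photon = hf = (6.626×10⁻³⁴ J·s)(2.503e+15 Hz) = 10.3516 eV
KE_max = E_photon - φ = 10.3516 - 4.19 = 6.1616 eV

Since eV_s = KE_max:
V_s = KE_max/e = 6.1616 V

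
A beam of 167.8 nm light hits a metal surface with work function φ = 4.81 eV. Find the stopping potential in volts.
2.5788 V

The stopping potential V_s satisfies: eV_s = KE_max

First, find KE_max using Einstein's equation:
E_photon = hc/λ = 7.3888 eV
KE_max = E_photon - φ = 7.3888 - 4.81 = 2.5788 eV

Since eV_s = KE_max:
V_s = KE_max/e = 2.5788 V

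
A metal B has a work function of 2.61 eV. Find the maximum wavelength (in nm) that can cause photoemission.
475.04 nm

The threshold wavelength is when the photon energy equals the work function:
hc/λ₀ = φ

Solving for λ₀:
λ₀ = hc/φ = (6.626×10⁻³⁴ J·s)(3×10⁸ m/s) / (2.61 eV × 1.602×10⁻¹⁹ J/eV)
λ₀ = 475.04 nm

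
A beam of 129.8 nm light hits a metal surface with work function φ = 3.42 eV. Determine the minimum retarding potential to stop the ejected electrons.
6.1319 V

The stopping potential V_s satisfies: eV_s = KE_max

First, find KE_max using Einstein's equation:
E_photon = hc/λ = 9.5519 eV
KE_max = E_photon - φ = 9.5519 - 3.42 = 6.1319 eV

Since eV_s = KE_max:
V_s = KE_max/e = 6.1319 V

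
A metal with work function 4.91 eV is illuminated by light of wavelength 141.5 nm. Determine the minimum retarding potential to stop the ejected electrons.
3.8521 V

The stopping potential V_s satisfies: eV_s = KE_max

First, find KE_max using Einstein's equation:
E_photon = hc/λ = 8.7621 eV
KE_max = E_photon - φ = 8.7621 - 4.91 = 3.8521 eV

Since eV_s = KE_max:
V_s = KE_max/e = 3.8521 V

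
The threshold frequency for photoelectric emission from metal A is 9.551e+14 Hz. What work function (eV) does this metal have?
3.95 eV

At the threshold frequency, photon energy equals work function:
φ = hf₀

Calculating:
φ = (6.626×10⁻³⁴ J·s)(9.551e+14 Hz)
φ = 3.95 eV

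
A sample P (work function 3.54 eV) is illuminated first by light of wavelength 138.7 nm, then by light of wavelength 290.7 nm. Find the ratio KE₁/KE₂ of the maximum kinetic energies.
7.4467

Using Einstein's equation: KE_max = hc/λ - φ

For λ₁ = 138.7 nm:
E₁ = hc/λ₁ = 8.9390 eV
KE₁ = E₁ - φ = 8.9390 - 3.54 = 5.3990 eV

For λ₂ = 290.7 nm:
E₂ = hc/λ₂ = 4.2650 eV
KE₂ = E₂ - φ = 4.2650 - 3.54 = 0.7250 eV

Ratio: KE₁/KE₂ = 5.3990/0.7250 = 7.4467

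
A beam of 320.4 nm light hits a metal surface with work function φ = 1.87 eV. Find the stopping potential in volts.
1.9997 V

The stopping potential V_s satisfies: eV_s = KE_max

First, find KE_max using Einstein's equation:
E_photon = hc/λ = 3.8697 eV
KE_max = E_photon - φ = 3.8697 - 1.87 = 1.9997 eV

Since eV_s = KE_max:
V_s = KE_max/e = 1.9997 V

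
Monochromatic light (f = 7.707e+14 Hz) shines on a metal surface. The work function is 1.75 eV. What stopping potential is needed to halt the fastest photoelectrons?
1.4374 V

The stopping potential V_s satisfies: eV_s = KE_max

First, find KE_max using Einstein's equation:
E_photon = hf = (6.626×10⁻³⁴ J·s)(7.707e+14 Hz) = 3.1874 eV
KE_max = E_photon - φ = 3.1874 - 1.75 = 1.4374 eV

Since eV_s = KE_max:
V_s = KE_max/e = 1.4374 V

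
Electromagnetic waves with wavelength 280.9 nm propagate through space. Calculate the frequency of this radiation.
1.0673e+15 Hz

Using the wave equation: c = fλ

Solving for frequency:
f = c/λ = (3×10⁸ m/s) / (280.9×10⁻⁹ m)
f = 1.0673e+15 Hz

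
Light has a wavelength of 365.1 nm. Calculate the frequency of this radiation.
8.2112e+14 Hz

Using the wave equation: c = fλ

Solving for frequency:
f = c/λ = (3×10⁸ m/s) / (365.1×10⁻⁹ m)
f = 8.2112e+14 Hz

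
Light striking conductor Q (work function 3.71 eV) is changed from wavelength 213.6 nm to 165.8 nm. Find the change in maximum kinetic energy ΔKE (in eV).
1.6734 eV

Using Einstein's equation: KE_max = hc/λ - φ

For λ₁ = 213.6 nm:
KE₁ = hc/λ₁ - φ = 5.8045 - 3.71 = 2.0945 eV

For λ₂ = 165.8 nm:
KE₂ = hc/λ₂ - φ = 7.4779 - 3.71 = 3.7679 eV

Change in KE:
ΔKE = KE₂ - KE₁ = 3.7679 - 2.0945 = 1.6734 eV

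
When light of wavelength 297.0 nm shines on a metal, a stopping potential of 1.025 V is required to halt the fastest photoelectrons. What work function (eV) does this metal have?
3.15 eV

The stopping potential gives the maximum kinetic energy: KE_max = eV_s = 1.025 eV

From Einstein's photoelectric equation: KE_max = hc/λ - φ
Rearranging: φ = hc/λ - KE_max

Calculate photon energy:
E_photon = hc/λ = (6.626×10⁻³⁴ J·s)(3×10⁸ m/s) / (297.0×10⁻⁹ m) = 4.1746 eV

Therefore:
φ = 4.1746 - 1.025 = 3.15 eV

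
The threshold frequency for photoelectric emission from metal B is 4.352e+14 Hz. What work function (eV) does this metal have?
1.80 eV

At the threshold frequency, photon energy equals work function:
φ = hf₀

Calculating:
φ = (6.626×10⁻³⁴ J·s)(4.352e+14 Hz)
φ = 1.80 eV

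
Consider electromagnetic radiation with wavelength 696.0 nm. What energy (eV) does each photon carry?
1.7814 eV

Using E = hf = hc/λ:

E = hc/λ = (6.626×10⁻³⁴ J·s)(3×10⁸ m/s) / (696.0×10⁻⁹ m)
E = 1.7814 eV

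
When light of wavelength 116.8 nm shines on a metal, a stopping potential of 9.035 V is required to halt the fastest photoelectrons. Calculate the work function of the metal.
1.58 eV

The stopping potential gives the maximum kinetic energy: KE_max = eV_s = 9.035 eV

From Einstein's photoelectric equation: KE_max = hc/λ - φ
Rearranging: φ = hc/λ - KE_max

Calculate photon energy:
E_photon = hc/λ = (6.626×10⁻³⁴ J·s)(3×10⁸ m/s) / (116.8×10⁻⁹ m) = 10.6151 eV

Therefore:
φ = 10.6151 - 9.035 = 1.58 eV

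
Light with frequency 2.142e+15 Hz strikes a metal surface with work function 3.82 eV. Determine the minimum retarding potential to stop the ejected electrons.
5.0386 V

The stopping potential V_s satisfies: eV_s = KE_max

First, find KE_max using Einstein's equation:
E_photon = hf = (6.626×10⁻³⁴ J·s)(2.142e+15 Hz) = 8.8586 eV
KE_max = E_photon - φ = 8.8586 - 3.82 = 5.0386 eV

Since eV_s = KE_max:
V_s = KE_max/e = 5.0386 V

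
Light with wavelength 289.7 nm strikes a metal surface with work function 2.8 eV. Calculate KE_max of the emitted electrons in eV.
1.4797 eV

Using Einstein's photoelectric equation: KE_max = hf - φ = hc/λ - φ

First, calculate the photon energy:
E_photon = hc/λ = (6.626×10⁻³⁴ J·s)(3×10⁸ m/s) / (289.7×10⁻⁹ m)
E_photon = 4.2797 eV

Then, the maximum kinetic energy:
KE_max = E_photon - φ = 4.2797 eV - 2.8 eV = 1.4797 eV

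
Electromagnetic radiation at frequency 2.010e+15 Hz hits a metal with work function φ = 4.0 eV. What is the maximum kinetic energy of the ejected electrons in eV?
4.3127 eV

Using Einstein's photoelectric equation: KE_max = hf - φ

First, calculate the photon energy:
E_photon = hf = (6.626×10⁻³⁴ J·s)(2.010e+15 Hz)
E_photon = 8.3127 eV

Then, the maximum kinetic energy:
KE_max = E_photon - φ = 8.3127 eV - 4.0 eV = 4.3127 eV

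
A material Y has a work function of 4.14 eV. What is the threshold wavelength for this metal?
299.48 nm

The threshold wavelength is when the photon energy equals the work function:
hc/λ₀ = φ

Solving for λ₀:
λ₀ = hc/φ = (6.626×10⁻³⁴ J·s)(3×10⁸ m/s) / (4.14 eV × 1.602×10⁻¹⁹ J/eV)
λ₀ = 299.48 nm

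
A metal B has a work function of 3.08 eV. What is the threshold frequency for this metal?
7.4474e+14 Hz

The threshold frequency is when the photon energy equals the work function:
hf₀ = φ

Solving for f₀:
f₀ = φ/h = (3.08 eV × 1.602×10⁻¹⁹ J/eV) / (6.626×10⁻³⁴ J·s)
f₀ = 7.4474e+14 Hz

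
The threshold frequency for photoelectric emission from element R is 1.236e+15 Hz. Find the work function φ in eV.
5.11 eV

At the threshold frequency, photon energy equals work function:
φ = hf₀

Calculating:
φ = (6.626×10⁻³⁴ J·s)(1.236e+15 Hz)
φ = 5.11 eV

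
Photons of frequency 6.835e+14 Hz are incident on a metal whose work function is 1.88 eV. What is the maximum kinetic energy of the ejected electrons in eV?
0.9467 eV

Using Einstein's photoelectric equation: KE_max = hf - φ

First, calculate the photon energy:
E_photon = hf = (6.626×10⁻³⁴ J·s)(6.835e+14 Hz)
E_photon = 2.8267 eV

Then, the maximum kinetic energy:
KE_max = E_photon - φ = 2.8267 eV - 1.88 eV = 0.9467 eV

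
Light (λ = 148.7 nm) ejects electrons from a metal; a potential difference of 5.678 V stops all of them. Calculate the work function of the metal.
2.66 eV

The stopping potential gives the maximum kinetic energy: KE_max = eV_s = 5.678 eV

From Einstein's photoelectric equation: KE_max = hc/λ - φ
Rearranging: φ = hc/λ - KE_max

Calculate photon energy:
E_photon = hc/λ = (6.626×10⁻³⁴ J·s)(3×10⁸ m/s) / (148.7×10⁻⁹ m) = 8.3379 eV

Therefore:
φ = 8.3379 - 5.678 = 2.66 eV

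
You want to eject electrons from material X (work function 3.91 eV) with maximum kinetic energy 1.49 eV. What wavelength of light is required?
229.60 nm

From Einstein's equation: KE_max = hc/λ - φ

Rearranging for λ:
hc/λ = KE_max + φ
λ = hc/(KE_max + φ)

Required photon energy:
E_photon = KE_max + φ = 1.49 + 3.91 = 5.40 eV

Required wavelength:
λ = hc/E_photon = (6.626×10⁻³⁴)(3×10⁸) / (5.40 × 1.602×10⁻¹⁹)
λ = 229.60 nm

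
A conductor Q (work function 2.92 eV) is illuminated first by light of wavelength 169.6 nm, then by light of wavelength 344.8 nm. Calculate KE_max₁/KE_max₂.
6.4963

Using Einstein's equation: KE_max = hc/λ - φ

For λ₁ = 169.6 nm:
E₁ = hc/λ₁ = 7.3104 eV
KE₁ = E₁ - φ = 7.3104 - 2.92 = 4.3904 eV

For λ₂ = 344.8 nm:
E₂ = hc/λ₂ = 3.5958 eV
KE₂ = E₂ - φ = 3.5958 - 2.92 = 0.6758 eV

Ratio: KE₁/KE₂ = 4.3904/0.6758 = 6.4963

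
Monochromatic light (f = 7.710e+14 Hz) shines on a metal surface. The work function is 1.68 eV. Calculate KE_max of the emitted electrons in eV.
1.5086 eV

Using Einstein's photoelectric equation: KE_max = hf - φ

First, calculate the photon energy:
E_photon = hf = (6.626×10⁻³⁴ J·s)(7.710e+14 Hz)
E_photon = 3.1886 eV

Then, the maximum kinetic energy:
KE_max = E_photon - φ = 3.1886 eV - 1.68 eV = 1.5086 eV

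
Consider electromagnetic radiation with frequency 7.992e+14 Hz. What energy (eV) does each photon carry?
3.3052 eV

Using E = hf:

E = hf = (6.626×10⁻³⁴ J·s)(7.992e+14 Hz)
E = 3.3052 eV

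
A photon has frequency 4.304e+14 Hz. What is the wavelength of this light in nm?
696.54 nm

Using the wave equation: c = fλ

Solving for wavelength:
λ = c/f = (3×10⁸ m/s) / (4.304e+14 Hz)
λ = 696.54 nm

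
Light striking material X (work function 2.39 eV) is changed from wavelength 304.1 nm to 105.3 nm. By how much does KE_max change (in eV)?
7.6973 eV

Using Einstein's equation: KE_max = hc/λ - φ

For λ₁ = 304.1 nm:
KE₁ = hc/λ₁ - φ = 4.0771 - 2.39 = 1.6871 eV

For λ₂ = 105.3 nm:
KE₂ = hc/λ₂ - φ = 11.7744 - 2.39 = 9.3844 eV

Change in KE:
ΔKE = KE₂ - KE₁ = 9.3844 - 1.6871 = 7.6973 eV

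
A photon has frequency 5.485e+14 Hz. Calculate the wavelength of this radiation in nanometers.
546.57 nm

Using the wave equation: c = fλ

Solving for wavelength:
λ = c/f = (3×10⁸ m/s) / (5.485e+14 Hz)
λ = 546.57 nm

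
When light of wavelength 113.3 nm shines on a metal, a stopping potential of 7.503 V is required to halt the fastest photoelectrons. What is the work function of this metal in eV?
3.44 eV

The stopping potential gives the maximum kinetic energy: KE_max = eV_s = 7.503 eV

From Einstein's photoelectric equation: KE_max = hc/λ - φ
Rearranging: φ = hc/λ - KE_max

Calculate photon energy:
E_photon = hc/λ = (6.626×10⁻³⁴ J·s)(3×10⁸ m/s) / (113.3×10⁻⁹ m) = 10.9430 eV

Therefore:
φ = 10.9430 - 7.503 = 3.44 eV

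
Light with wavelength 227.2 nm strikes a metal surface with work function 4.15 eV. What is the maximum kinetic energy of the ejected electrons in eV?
1.3071 eV

Using Einstein's photoelectric equation: KE_max = hf - φ = hc/λ - φ

First, calculate the photon energy:
E_photon = hc/λ = (6.626×10⁻³⁴ J·s)(3×10⁸ m/s) / (227.2×10⁻⁹ m)
E_photon = 5.4571 eV

Then, the maximum kinetic energy:
KE_max = E_photon - φ = 5.4571 eV - 4.15 eV = 1.3071 eV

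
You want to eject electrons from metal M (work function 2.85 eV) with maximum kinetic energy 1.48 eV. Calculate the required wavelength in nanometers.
286.34 nm

From Einstein's equation: KE_max = hc/λ - φ

Rearranging for λ:
hc/λ = KE_max + φ
λ = hc/(KE_max + φ)

Required photon energy:
E_photon = KE_max + φ = 1.48 + 2.85 = 4.33 eV

Required wavelength:
λ = hc/E_photon = (6.626×10⁻³⁴)(3×10⁸) / (4.33 × 1.602×10⁻¹⁹)
λ = 286.34 nm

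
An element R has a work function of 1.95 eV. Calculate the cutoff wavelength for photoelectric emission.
635.82 nm

The threshold wavelength is when the photon energy equals the work function:
hc/λ₀ = φ

Solving for λ₀:
λ₀ = hc/φ = (6.626×10⁻³⁴ J·s)(3×10⁸ m/s) / (1.95 eV × 1.602×10⁻¹⁹ J/eV)
λ₀ = 635.82 nm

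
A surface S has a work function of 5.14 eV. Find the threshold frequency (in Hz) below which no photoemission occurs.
1.2428e+15 Hz

The threshold frequency is when the photon energy equals the work function:
hf₀ = φ

Solving for f₀:
f₀ = φ/h = (5.14 eV × 1.602×10⁻¹⁹ J/eV) / (6.626×10⁻³⁴ J·s)
f₀ = 1.2428e+15 Hz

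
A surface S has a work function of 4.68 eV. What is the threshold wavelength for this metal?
264.92 nm

The threshold wavelength is when the photon energy equals the work function:
hc/λ₀ = φ

Solving for λ₀:
λ₀ = hc/φ = (6.626×10⁻³⁴ J·s)(3×10⁸ m/s) / (4.68 eV × 1.602×10⁻¹⁹ J/eV)
λ₀ = 264.92 nm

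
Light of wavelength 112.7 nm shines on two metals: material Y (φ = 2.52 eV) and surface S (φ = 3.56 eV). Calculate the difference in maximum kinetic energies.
1.0400 eV

Using KE_max = hc/λ - φ for each metal:

Photon energy: E = hc/λ = 11.0013 eV

For material Y (φ₁ = 2.52 eV):
KE₁ = E - φ₁ = 11.0013 - 2.52 = 8.4813 eV

For surface S (φ₂ = 3.56 eV):
KE₂ = E - φ₂ = 11.0013 - 3.56 = 7.4413 eV

Difference:
ΔKE = KE₁ - KE₂ = 8.4813 - 7.4413 = 1.0400 eV

Note: The difference equals the difference in work functions: 3.56 - 2.52 = 1.04 eV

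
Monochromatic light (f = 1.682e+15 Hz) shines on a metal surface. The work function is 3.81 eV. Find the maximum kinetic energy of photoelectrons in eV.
3.1462 eV

Using Einstein's photoelectric equation: KE_max = hf - φ

First, calculate the photon energy:
E_photon = hf = (6.626×10⁻³⁴ J·s)(1.682e+15 Hz)
E_photon = 6.9562 eV

Then, the maximum kinetic energy:
KE_max = E_photon - φ = 6.9562 eV - 3.81 eV = 3.1462 eV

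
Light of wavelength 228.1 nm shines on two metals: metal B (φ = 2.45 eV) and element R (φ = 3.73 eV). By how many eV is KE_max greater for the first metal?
1.2800 eV

Using KE_max = hc/λ - φ for each metal:

Photon energy: E = hc/λ = 5.4355 eV

For metal B (φ₁ = 2.45 eV):
KE₁ = E - φ₁ = 5.4355 - 2.45 = 2.9855 eV

For element R (φ₂ = 3.73 eV):
KE₂ = E - φ₂ = 5.4355 - 3.73 = 1.7055 eV

Difference:
ΔKE = KE₁ - KE₂ = 2.9855 - 1.7055 = 1.2800 eV

Note: The difference equals the difference in work functions: 3.73 - 2.45 = 1.28 eV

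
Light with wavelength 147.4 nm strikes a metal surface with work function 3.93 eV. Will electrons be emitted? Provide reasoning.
Yes

For photoemission, the photon energy must exceed the work function.

Photon energy: E = hc/λ = 8.4114 eV
Work function: φ = 3.93 eV

Since E_photon (8.4114 eV) > φ (3.93 eV), photoemission WILL occur.
The threshold wavelength is λ₀ = hc/φ = 315.5 nm.
Since 147.4 nm < 315.5 nm, the light has sufficient energy.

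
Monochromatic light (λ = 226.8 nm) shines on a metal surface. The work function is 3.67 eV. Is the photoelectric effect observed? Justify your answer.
Yes

For photoemission, the photon energy must exceed the work function.

Photon energy: E = hc/λ = 5.4667 eV
Work function: φ = 3.67 eV

Since E_photon (5.4667 eV) > φ (3.67 eV), photoemission WILL occur.
The threshold wavelength is λ₀ = hc/φ = 337.8 nm.
Since 226.8 nm < 337.8 nm, the light has sufficient energy.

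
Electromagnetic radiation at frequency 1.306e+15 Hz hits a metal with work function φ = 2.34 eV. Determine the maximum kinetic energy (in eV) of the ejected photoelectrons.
3.0612 eV

Using Einstein's photoelectric equation: KE_max = hf - φ

First, calculate the photon energy:
E_photon = hf = (6.626×10⁻³⁴ J·s)(1.306e+15 Hz)
E_photon = 5.4012 eV

Then, the maximum kinetic energy:
KE_max = E_photon - φ = 5.4012 eV - 2.34 eV = 3.0612 eV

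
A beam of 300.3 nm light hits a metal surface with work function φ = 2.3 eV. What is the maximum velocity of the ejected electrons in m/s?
8.0204e+05 m/s

First, find the maximum kinetic energy:
E_photon = hc/λ = 4.1287 eV
KE_max = E_photon - φ = 4.1287 - 2.3 = 1.8287 eV

Convert to Joules: KE_max = 1.8287 × 1.602×10⁻¹⁹ J = 2.9299e-19 J

Then use KE = ½mv² to find velocity:
v = √(2·KE/m) = √(2 × 2.9299e-19 J / 9.109e-31 kg)
v = 8.0204e+05 m/s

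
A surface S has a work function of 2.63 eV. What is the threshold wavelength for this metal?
471.42 nm

The threshold wavelength is when the photon energy equals the work function:
hc/λ₀ = φ

Solving for λ₀:
λ₀ = hc/φ = (6.626×10⁻³⁴ J·s)(3×10⁸ m/s) / (2.63 eV × 1.602×10⁻¹⁹ J/eV)
λ₀ = 471.42 nm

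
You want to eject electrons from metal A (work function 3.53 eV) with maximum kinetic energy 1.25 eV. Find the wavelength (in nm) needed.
259.38 nm

From Einstein's equation: KE_max = hc/λ - φ

Rearranging for λ:
hc/λ = KE_max + φ
λ = hc/(KE_max + φ)

Required photon energy:
E_photon = KE_max + φ = 1.25 + 3.53 = 4.78 eV

Required wavelength:
λ = hc/E_photon = (6.626×10⁻³⁴)(3×10⁸) / (4.78 × 1.602×10⁻¹⁹)
λ = 259.38 nm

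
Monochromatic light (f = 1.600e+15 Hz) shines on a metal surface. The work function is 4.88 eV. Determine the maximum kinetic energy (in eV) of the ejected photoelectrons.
1.7371 eV

Using Einstein's photoelectric equation: KE_max = hf - φ

First, calculate the photon energy:
E_photon = hf = (6.626×10⁻³⁴ J·s)(1.600e+15 Hz)
E_photon = 6.6171 eV

Then, the maximum kinetic energy:
KE_max = E_photon - φ = 6.6171 eV - 4.88 eV = 1.7371 eV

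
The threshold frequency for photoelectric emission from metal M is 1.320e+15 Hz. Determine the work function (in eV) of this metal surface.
5.46 eV

At the threshold frequency, photon energy equals work function:
φ = hf₀

Calculating:
φ = (6.626×10⁻³⁴ J·s)(1.320e+15 Hz)
φ = 5.46 eV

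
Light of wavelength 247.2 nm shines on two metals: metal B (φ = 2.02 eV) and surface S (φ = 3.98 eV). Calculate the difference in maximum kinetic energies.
1.9600 eV

Using KE_max = hc/λ - φ for each metal:

Photon energy: E = hc/λ = 5.0155 eV

For metal B (φ₁ = 2.02 eV):
KE₁ = E - φ₁ = 5.0155 - 2.02 = 2.9955 eV

For surface S (φ₂ = 3.98 eV):
KE₂ = E - φ₂ = 5.0155 - 3.98 = 1.0355 eV

Difference:
ΔKE = KE₁ - KE₂ = 2.9955 - 1.0355 = 1.9600 eV

Note: The difference equals the difference in work functions: 3.98 - 2.02 = 1.96 eV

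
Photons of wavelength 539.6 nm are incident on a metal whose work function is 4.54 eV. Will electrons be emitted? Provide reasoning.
No

For photoemission, the photon energy must exceed the work function.

Photon energy: E = hc/λ = 2.2977 eV
Work function: φ = 4.54 eV

Since E_photon (2.2977 eV) < φ (4.54 eV), photoemission will NOT occur.
The threshold wavelength is λ₀ = hc/φ = 273.1 nm.
Since 539.6 nm > 273.1 nm, the photons lack sufficient energy.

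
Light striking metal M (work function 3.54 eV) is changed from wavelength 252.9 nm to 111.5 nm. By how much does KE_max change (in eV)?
6.2172 eV

Using Einstein's equation: KE_max = hc/λ - φ

For λ₁ = 252.9 nm:
KE₁ = hc/λ₁ - φ = 4.9025 - 3.54 = 1.3625 eV

For λ₂ = 111.5 nm:
KE₂ = hc/λ₂ - φ = 11.1197 - 3.54 = 7.5797 eV

Change in KE:
ΔKE = KE₂ - KE₁ = 7.5797 - 1.3625 = 6.2172 eV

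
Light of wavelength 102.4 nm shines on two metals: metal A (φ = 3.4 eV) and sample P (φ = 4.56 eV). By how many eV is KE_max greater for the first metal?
1.1600 eV

Using KE_max = hc/λ - φ for each metal:

Photon energy: E = hc/λ = 12.1078 eV

For metal A (φ₁ = 3.4 eV):
KE₁ = E - φ₁ = 12.1078 - 3.4 = 8.7078 eV

For sample P (φ₂ = 4.56 eV):
KE₂ = E - φ₂ = 12.1078 - 4.56 = 7.5478 eV

Difference:
ΔKE = KE₁ - KE₂ = 8.7078 - 7.5478 = 1.1600 eV

Note: The difference equals the difference in work functions: 4.56 - 3.4 = 1.16 eV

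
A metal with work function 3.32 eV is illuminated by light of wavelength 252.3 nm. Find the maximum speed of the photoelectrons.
7.4884e+05 m/s

First, find the maximum kinetic energy:
E_photon = hc/λ = 4.9142 eV
KE_max = E_photon - φ = 4.9142 - 3.32 = 1.5942 eV

Convert to Joules: KE_max = 1.5942 × 1.602×10⁻¹⁹ J = 2.5541e-19 J

Then use KE = ½mv² to find velocity:
v = √(2·KE/m) = √(2 × 2.5541e-19 J / 9.109e-31 kg)
v = 7.4884e+05 m/s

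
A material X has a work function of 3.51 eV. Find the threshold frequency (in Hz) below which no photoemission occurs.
8.4871e+14 Hz

The threshold frequency is when the photon energy equals the work function:
hf₀ = φ

Solving for f₀:
f₀ = φ/h = (3.51 eV × 1.602×10⁻¹⁹ J/eV) / (6.626×10⁻³⁴ J·s)
f₀ = 8.4871e+14 Hz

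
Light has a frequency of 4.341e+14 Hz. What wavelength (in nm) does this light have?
690.61 nm

Using the wave equation: c = fλ

Solving for wavelength:
λ = c/f = (3×10⁸ m/s) / (4.341e+14 Hz)
λ = 690.61 nm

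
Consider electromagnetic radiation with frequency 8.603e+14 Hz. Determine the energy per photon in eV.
3.5579 eV

Using E = hf:

E = hf = (6.626×10⁻³⁴ J·s)(8.603e+14 Hz)
E = 3.5579 eV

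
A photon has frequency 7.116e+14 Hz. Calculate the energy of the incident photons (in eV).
2.9429 eV

Using E = hf:

E = hf = (6.626×10⁻³⁴ J·s)(7.116e+14 Hz)
E = 2.9429 eV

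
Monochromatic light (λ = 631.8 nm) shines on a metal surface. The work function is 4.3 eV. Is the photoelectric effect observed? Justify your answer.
No

For photoemission, the photon energy must exceed the work function.

Photon energy: E = hc/λ = 1.9624 eV
Work function: φ = 4.3 eV

Since E_photon (1.9624 eV) < φ (4.3 eV), photoemission will NOT occur.
The threshold wavelength is λ₀ = hc/φ = 288.3 nm.
Since 631.8 nm > 288.3 nm, the photons lack sufficient energy.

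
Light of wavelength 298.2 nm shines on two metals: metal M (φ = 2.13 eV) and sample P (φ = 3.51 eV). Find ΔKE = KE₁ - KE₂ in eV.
1.3800 eV

Using KE_max = hc/λ - φ for each metal:

Photon energy: E = hc/λ = 4.1578 eV

For metal M (φ₁ = 2.13 eV):
KE₁ = E - φ₁ = 4.1578 - 2.13 = 2.0278 eV

For sample P (φ₂ = 3.51 eV):
KE₂ = E - φ₂ = 4.1578 - 3.51 = 0.6478 eV

Difference:
ΔKE = KE₁ - KE₂ = 2.0278 - 0.6478 = 1.3800 eV

Note: The difference equals the difference in work functions: 3.51 - 2.13 = 1.38 eV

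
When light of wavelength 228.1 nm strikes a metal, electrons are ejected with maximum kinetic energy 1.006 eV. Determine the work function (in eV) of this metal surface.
4.43 eV

From Einstein's photoelectric equation: KE_max = hf - φ = hc/λ - φ

Rearranging for φ:
φ = hc/λ - KE_max

Calculate photon energy:
E_photon = hc/λ = 5.4355 eV

Therefore:
φ = 5.4355 - 1.006 = 4.43 eV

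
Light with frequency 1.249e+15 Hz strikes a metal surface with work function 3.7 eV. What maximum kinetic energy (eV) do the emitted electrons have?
1.4654 eV

Using Einstein's photoelectric equation: KE_max = hf - φ

First, calculate the photon energy:
E_photon = hf = (6.626×10⁻³⁴ J·s)(1.249e+15 Hz)
E_photon = 5.1654 eV

Then, the maximum kinetic energy:
KE_max = E_photon - φ = 5.1654 eV - 3.7 eV = 1.4654 eV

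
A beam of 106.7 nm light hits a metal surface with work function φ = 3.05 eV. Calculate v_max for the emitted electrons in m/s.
1.7363e+06 m/s

First, find the maximum kinetic energy:
E_photon = hc/λ = 11.6199 eV
KE_max = E_photon - φ = 11.6199 - 3.05 = 8.5699 eV

Convert to Joules: KE_max = 8.5699 × 1.602×10⁻¹⁹ J = 1.3730e-18 J

Then use KE = ½mv² to find velocity:
v = √(2·KE/m) = √(2 × 1.3730e-18 J / 9.109e-31 kg)
v = 1.7363e+06 m/s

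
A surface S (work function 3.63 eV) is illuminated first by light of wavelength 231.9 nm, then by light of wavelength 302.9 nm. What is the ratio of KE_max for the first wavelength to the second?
3.7053

Using Einstein's equation: KE_max = hc/λ - φ

For λ₁ = 231.9 nm:
E₁ = hc/λ₁ = 5.3465 eV
KE₁ = E₁ - φ = 5.3465 - 3.63 = 1.7165 eV

For λ₂ = 302.9 nm:
E₂ = hc/λ₂ = 4.0932 eV
KE₂ = E₂ - φ = 4.0932 - 3.63 = 0.4632 eV

Ratio: KE₁/KE₂ = 1.7165/0.4632 = 3.7053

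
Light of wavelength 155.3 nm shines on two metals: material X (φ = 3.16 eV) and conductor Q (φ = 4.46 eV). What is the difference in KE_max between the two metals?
1.3000 eV

Using KE_max = hc/λ - φ for each metal:

Photon energy: E = hc/λ = 7.9835 eV

For material X (φ₁ = 3.16 eV):
KE₁ = E - φ₁ = 7.9835 - 3.16 = 4.8235 eV

For conductor Q (φ₂ = 4.46 eV):
KE₂ = E - φ₂ = 7.9835 - 4.46 = 3.5235 eV

Difference:
ΔKE = KE₁ - KE₂ = 4.8235 - 3.5235 = 1.3000 eV

Note: The difference equals the difference in work functions: 4.46 - 3.16 = 1.30 eV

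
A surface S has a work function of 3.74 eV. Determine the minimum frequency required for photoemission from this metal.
9.0433e+14 Hz

The threshold frequency is when the photon energy equals the work function:
hf₀ = φ

Solving for f₀:
f₀ = φ/h = (3.74 eV × 1.602×10⁻¹⁹ J/eV) / (6.626×10⁻³⁴ J·s)
f₀ = 9.0433e+14 Hz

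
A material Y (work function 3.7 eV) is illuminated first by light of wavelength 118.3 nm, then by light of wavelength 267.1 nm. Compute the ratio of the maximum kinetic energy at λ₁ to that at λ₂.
7.1990

Using Einstein's equation: KE_max = hc/λ - φ

For λ₁ = 118.3 nm:
E₁ = hc/λ₁ = 10.4805 eV
KE₁ = E₁ - φ = 10.4805 - 3.7 = 6.7805 eV

For λ₂ = 267.1 nm:
E₂ = hc/λ₂ = 4.6419 eV
KE₂ = E₂ - φ = 4.6419 - 3.7 = 0.9419 eV

Ratio: KE₁/KE₂ = 6.7805/0.9419 = 7.1990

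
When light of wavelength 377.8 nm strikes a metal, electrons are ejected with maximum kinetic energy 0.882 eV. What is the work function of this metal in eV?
2.40 eV

From Einstein's photoelectric equation: KE_max = hf - φ = hc/λ - φ

Rearranging for φ:
φ = hc/λ - KE_max

Calculate photon energy:
E_photon = hc/λ = 3.2817 eV

Therefore:
φ = 3.2817 - 0.882 = 2.40 eV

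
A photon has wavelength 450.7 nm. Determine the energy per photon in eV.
2.7509 eV

Using E = hf = hc/λ:

E = hc/λ = (6.626×10⁻³⁴ J·s)(3×10⁸ m/s) / (450.7×10⁻⁹ m)
E = 2.7509 eV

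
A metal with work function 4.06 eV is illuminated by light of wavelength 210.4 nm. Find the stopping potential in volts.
1.8328 V

The stopping potential V_s satisfies: eV_s = KE_max

First, find KE_max using Einstein's equation:
E_photon = hc/λ = 5.8928 eV
KE_max = E_photon - φ = 5.8928 - 4.06 = 1.8328 eV

Since eV_s = KE_max:
V_s = KE_max/e = 1.8328 V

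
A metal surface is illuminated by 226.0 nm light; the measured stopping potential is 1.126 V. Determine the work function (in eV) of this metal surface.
4.36 eV

The stopping potential gives the maximum kinetic energy: KE_max = eV_s = 1.126 eV

From Einstein's photoelectric equation: KE_max = hc/λ - φ
Rearranging: φ = hc/λ - KE_max

Calculate photon energy:
E_photon = hc/λ = (6.626×10⁻³⁴ J·s)(3×10⁸ m/s) / (226.0×10⁻⁹ m) = 5.4860 eV

Therefore:
φ = 5.4860 - 1.126 = 4.36 eV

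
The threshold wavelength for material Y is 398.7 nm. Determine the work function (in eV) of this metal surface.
3.11 eV

At the threshold wavelength, photon energy equals work function:
φ = hc/λ₀

Calculating:
φ = (6.626×10⁻³⁴ J·s)(3×10⁸ m/s) / (398.7×10⁻⁹ m)
φ = 3.11 eV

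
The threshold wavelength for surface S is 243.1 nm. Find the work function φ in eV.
5.10 eV

At the threshold wavelength, photon energy equals work function:
φ = hc/λ₀

Calculating:
φ = (6.626×10⁻³⁴ J·s)(3×10⁸ m/s) / (243.1×10⁻⁹ m)
φ = 5.10 eV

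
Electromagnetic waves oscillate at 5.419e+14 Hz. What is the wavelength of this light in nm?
553.22 nm

Using the wave equation: c = fλ

Solving for wavelength:
λ = c/f = (3×10⁸ m/s) / (5.419e+14 Hz)
λ = 553.22 nm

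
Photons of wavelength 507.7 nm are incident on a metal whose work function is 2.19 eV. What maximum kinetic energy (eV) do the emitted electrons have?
0.2521 eV

Using Einstein's photoelectric equation: KE_max = hf - φ = hc/λ - φ

First, calculate the photon energy:
E_photon = hc/λ = (6.626×10⁻³⁴ J·s)(3×10⁸ m/s) / (507.7×10⁻⁹ m)
E_photon = 2.4421 eV

Then, the maximum kinetic energy:
KE_max = E_photon - φ = 2.4421 eV - 2.19 eV = 0.2521 eV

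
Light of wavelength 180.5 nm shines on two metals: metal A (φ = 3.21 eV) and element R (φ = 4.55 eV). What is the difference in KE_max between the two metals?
1.3400 eV

Using KE_max = hc/λ - φ for each metal:

Photon energy: E = hc/λ = 6.8689 eV

For metal A (φ₁ = 3.21 eV):
KE₁ = E - φ₁ = 6.8689 - 3.21 = 3.6589 eV

For element R (φ₂ = 4.55 eV):
KE₂ = E - φ₂ = 6.8689 - 4.55 = 2.3189 eV

Difference:
ΔKE = KE₁ - KE₂ = 3.6589 - 2.3189 = 1.3400 eV

Note: The difference equals the difference in work functions: 4.55 - 3.21 = 1.34 eV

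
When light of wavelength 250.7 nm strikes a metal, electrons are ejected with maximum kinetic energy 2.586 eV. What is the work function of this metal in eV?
2.36 eV

From Einstein's photoelectric equation: KE_max = hf - φ = hc/λ - φ

Rearranging for φ:
φ = hc/λ - KE_max

Calculate photon energy:
E_photon = hc/λ = 4.9455 eV

Therefore:
φ = 4.9455 - 2.586 = 2.36 eV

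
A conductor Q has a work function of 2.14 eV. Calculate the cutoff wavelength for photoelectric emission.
579.37 nm

The threshold wavelength is when the photon energy equals the work function:
hc/λ₀ = φ

Solving for λ₀:
λ₀ = hc/φ = (6.626×10⁻³⁴ J·s)(3×10⁸ m/s) / (2.14 eV × 1.602×10⁻¹⁹ J/eV)
λ₀ = 579.37 nm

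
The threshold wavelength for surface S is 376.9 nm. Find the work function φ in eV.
3.29 eV

At the threshold wavelength, photon energy equals work function:
φ = hc/λ₀

Calculating:
φ = (6.626×10⁻³⁴ J·s)(3×10⁸ m/s) / (376.9×10⁻⁹ m)
φ = 3.29 eV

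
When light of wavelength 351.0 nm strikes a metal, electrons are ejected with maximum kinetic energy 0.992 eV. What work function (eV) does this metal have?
2.54 eV

From Einstein's photoelectric equation: KE_max = hf - φ = hc/λ - φ

Rearranging for φ:
φ = hc/λ - KE_max

Calculate photon energy:
E_photon = hc/λ = 3.5323 eV

Therefore:
φ = 3.5323 - 0.992 = 2.54 eV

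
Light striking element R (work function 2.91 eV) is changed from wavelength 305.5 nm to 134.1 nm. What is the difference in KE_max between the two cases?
5.1872 eV

Using Einstein's equation: KE_max = hc/λ - φ

For λ₁ = 305.5 nm:
KE₁ = hc/λ₁ - φ = 4.0584 - 2.91 = 1.1484 eV

For λ₂ = 134.1 nm:
KE₂ = hc/λ₂ - φ = 9.2457 - 2.91 = 6.3357 eV

Change in KE:
ΔKE = KE₂ - KE₁ = 6.3357 - 1.1484 = 5.1872 eV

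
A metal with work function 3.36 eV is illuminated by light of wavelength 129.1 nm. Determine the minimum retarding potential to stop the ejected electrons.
6.2437 V

The stopping potential V_s satisfies: eV_s = KE_max

First, find KE_max using Einstein's equation:
E_photon = hc/λ = 9.6037 eV
KE_max = E_photon - φ = 9.6037 - 3.36 = 6.2437 eV

Since eV_s = KE_max:
V_s = KE_max/e = 6.2437 V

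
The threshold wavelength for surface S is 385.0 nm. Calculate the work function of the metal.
3.22 eV

At the threshold wavelength, photon energy equals work function:
φ = hc/λ₀

Calculating:
φ = (6.626×10⁻³⁴ J·s)(3×10⁸ m/s) / (385.0×10⁻⁹ m)
φ = 3.22 eV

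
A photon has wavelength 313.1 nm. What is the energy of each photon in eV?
3.9599 eV

Using E = hf = hc/λ:

E = hc/λ = (6.626×10⁻³⁴ J·s)(3×10⁸ m/s) / (313.1×10⁻⁹ m)
E = 3.9599 eV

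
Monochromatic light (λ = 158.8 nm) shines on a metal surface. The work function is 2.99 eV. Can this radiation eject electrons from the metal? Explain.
Yes

For photoemission, the photon energy must exceed the work function.

Photon energy: E = hc/λ = 7.8076 eV
Work function: φ = 2.99 eV

Since E_photon (7.8076 eV) > φ (2.99 eV), photoemission WILL occur.
The threshold wavelength is λ₀ = hc/φ = 414.7 nm.
Since 158.8 nm < 414.7 nm, the light has sufficient energy.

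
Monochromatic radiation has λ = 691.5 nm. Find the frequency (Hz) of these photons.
4.3354e+14 Hz

Using the wave equation: c = fλ

Solving for frequency:
f = c/λ = (3×10⁸ m/s) / (691.5×10⁻⁹ m)
f = 4.3354e+14 Hz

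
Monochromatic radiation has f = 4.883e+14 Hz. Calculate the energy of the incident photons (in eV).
2.0194 eV

Using E = hf:

E = hf = (6.626×10⁻³⁴ J·s)(4.883e+14 Hz)
E = 2.0194 eV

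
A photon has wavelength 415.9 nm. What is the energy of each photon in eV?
2.9811 eV

Using E = hf = hc/λ:

E = hc/λ = (6.626×10⁻³⁴ J·s)(3×10⁸ m/s) / (415.9×10⁻⁹ m)
E = 2.9811 eV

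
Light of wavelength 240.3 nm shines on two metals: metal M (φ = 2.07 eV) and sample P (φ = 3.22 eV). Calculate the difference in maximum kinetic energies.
1.1500 eV

Using KE_max = hc/λ - φ for each metal:

Photon energy: E = hc/λ = 5.1596 eV

For metal M (φ₁ = 2.07 eV):
KE₁ = E - φ₁ = 5.1596 - 2.07 = 3.0896 eV

For sample P (φ₂ = 3.22 eV):
KE₂ = E - φ₂ = 5.1596 - 3.22 = 1.9396 eV

Difference:
ΔKE = KE₁ - KE₂ = 3.0896 - 1.9396 = 1.1500 eV

Note: The difference equals the difference in work functions: 3.22 - 2.07 = 1.15 eV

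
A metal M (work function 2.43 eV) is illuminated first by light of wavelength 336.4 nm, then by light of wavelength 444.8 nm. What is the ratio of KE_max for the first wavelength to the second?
3.5131

Using Einstein's equation: KE_max = hc/λ - φ

For λ₁ = 336.4 nm:
E₁ = hc/λ₁ = 3.6856 eV
KE₁ = E₁ - φ = 3.6856 - 2.43 = 1.2556 eV

For λ₂ = 444.8 nm:
E₂ = hc/λ₂ = 2.7874 eV
KE₂ = E₂ - φ = 2.7874 - 2.43 = 0.3574 eV

Ratio: KE₁/KE₂ = 1.2556/0.3574 = 3.5131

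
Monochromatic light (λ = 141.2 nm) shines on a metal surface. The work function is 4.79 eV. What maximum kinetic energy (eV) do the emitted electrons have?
3.9908 eV

Using Einstein's photoelectric equation: KE_max = hf - φ = hc/λ - φ

First, calculate the photon energy:
E_photon = hc/λ = (6.626×10⁻³⁴ J·s)(3×10⁸ m/s) / (141.2×10⁻⁹ m)
E_photon = 8.7808 eV

Then, the maximum kinetic energy:
KE_max = E_photon - φ = 8.7808 eV - 4.79 eV = 3.9908 eV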